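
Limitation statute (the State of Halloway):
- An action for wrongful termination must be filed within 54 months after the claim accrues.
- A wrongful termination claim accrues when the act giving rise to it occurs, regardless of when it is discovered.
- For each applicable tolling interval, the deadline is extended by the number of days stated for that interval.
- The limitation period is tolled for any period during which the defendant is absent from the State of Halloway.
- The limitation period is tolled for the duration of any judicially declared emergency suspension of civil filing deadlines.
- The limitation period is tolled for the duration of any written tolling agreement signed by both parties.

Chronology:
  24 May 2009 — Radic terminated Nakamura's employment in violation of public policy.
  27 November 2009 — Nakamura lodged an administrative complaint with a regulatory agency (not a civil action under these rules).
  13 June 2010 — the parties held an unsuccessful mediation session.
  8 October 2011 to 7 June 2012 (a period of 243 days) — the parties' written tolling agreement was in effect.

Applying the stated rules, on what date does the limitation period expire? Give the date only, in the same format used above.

The limitation period began to run on 24 May 2009.
54 months from 24 May 2009 is 24 November 2013.
Because the written tolling agreement ran from 8 October 2011 to 7 June 2012, the deadline is extended by 243 days to 25 July 2014.
None of the other events listed affects the running of the period under the stated rules.

25 July 2014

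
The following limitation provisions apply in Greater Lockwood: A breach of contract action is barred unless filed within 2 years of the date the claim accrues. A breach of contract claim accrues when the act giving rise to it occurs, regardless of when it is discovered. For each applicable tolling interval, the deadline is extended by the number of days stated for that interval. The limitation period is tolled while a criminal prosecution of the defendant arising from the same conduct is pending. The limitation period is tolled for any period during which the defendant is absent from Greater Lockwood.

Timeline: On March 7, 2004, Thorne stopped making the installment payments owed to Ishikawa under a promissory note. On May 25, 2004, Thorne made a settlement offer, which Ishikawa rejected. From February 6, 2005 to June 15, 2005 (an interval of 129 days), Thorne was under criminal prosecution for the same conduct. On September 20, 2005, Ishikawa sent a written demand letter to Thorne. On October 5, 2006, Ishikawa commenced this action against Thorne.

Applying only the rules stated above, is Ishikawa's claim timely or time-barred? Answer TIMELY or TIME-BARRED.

The claim accrued on March 7, 2004, the date of the act.
The untolled deadline — 2 years after March 7, 2004 — is March 7, 2006.
The pending criminal prosecution from February 6, 2005 to June 15, 2005 tolled the period for 129 days, extending the deadline to July 14, 2006.
None of the other events listed affects the running of the period under the stated rules.
Ishikawa filed on October 5, 2006, after the July 14, 2006 deadline, so the action is time-barred.

TIME-BARRED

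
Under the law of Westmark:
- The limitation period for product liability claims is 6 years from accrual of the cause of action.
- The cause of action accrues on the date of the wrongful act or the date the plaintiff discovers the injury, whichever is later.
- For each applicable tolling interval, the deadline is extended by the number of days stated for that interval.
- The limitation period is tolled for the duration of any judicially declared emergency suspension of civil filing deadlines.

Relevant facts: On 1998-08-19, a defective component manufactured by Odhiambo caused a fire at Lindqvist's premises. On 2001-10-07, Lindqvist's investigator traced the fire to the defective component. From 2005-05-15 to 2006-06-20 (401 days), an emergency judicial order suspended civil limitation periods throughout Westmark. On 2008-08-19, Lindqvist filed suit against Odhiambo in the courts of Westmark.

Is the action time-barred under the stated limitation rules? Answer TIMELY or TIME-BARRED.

TIMELY

Taking the later of the act (1998-08-19) and discovery (2001-10-07), the claim accrued on 2001-10-07.
The untolled deadline — 6 years after 2001-10-07 — is 2007-10-07.
The period was tolled for 401 days by the emergency suspension of filing deadlines (2005-05-15 to 2006-06-20), pushing the deadline to 2008-11-11.
Lindqvist filed on 2008-08-19, before the 2008-11-11 deadline, so the action is timely.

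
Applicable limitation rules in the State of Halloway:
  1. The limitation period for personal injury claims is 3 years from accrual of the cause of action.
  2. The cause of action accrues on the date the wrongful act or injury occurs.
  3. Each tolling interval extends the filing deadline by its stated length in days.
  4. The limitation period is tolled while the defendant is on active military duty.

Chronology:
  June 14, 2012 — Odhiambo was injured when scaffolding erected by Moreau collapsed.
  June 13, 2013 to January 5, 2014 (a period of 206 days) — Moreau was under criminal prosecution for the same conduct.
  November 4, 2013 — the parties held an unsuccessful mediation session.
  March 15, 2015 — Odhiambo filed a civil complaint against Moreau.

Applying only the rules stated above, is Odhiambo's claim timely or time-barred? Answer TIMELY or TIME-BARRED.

TIMELY

The claim accrued on June 14, 2012, when the wrongful act occurred.
The untolled deadline — 3 years after June 14, 2012 — is June 14, 2015.
Although a criminal prosecution ran from June 13, 2013 to January 5, 2014, the stated rules do not make that a tolling event, so it is disregarded.
Nothing else in the chronology tolls or restarts the period.
The March 15, 2015 filing precedes the June 14, 2015 deadline; the claim is timely.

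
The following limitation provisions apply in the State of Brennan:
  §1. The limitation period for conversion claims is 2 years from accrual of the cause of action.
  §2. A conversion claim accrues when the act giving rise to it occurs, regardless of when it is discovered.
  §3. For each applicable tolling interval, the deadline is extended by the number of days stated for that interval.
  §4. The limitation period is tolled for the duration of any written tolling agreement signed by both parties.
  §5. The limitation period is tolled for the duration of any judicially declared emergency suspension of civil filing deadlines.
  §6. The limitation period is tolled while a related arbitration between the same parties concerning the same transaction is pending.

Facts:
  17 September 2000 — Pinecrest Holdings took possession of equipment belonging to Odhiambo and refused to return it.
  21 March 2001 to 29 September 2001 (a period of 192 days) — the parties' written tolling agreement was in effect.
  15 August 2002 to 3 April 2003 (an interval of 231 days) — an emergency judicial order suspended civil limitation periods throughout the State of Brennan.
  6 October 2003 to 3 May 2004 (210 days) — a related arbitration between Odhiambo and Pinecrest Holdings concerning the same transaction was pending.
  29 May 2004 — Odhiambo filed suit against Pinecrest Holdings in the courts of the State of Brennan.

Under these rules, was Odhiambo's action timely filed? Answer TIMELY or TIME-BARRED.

The limitation period began to run on 17 September 2000.
The untolled deadline — 2 years after 17 September 2000 — is 17 September 2002.
The written tolling agreement from 21 March 2001 to 29 September 2001 tolled the period for 192 days, extending the deadline to 28 March 2003.
Because the emergency suspension of filing deadlines ran from 15 August 2002 to 3 April 2003, the deadline is extended by 231 days to 14 November 2003.
The pending related arbitration from 6 October 2003 to 3 May 2004 tolled the period for 210 days, extending the deadline to 11 June 2004.
Odhiambo filed on 29 May 2004, before the 11 June 2004 deadline, so the action is timely.

TIMELY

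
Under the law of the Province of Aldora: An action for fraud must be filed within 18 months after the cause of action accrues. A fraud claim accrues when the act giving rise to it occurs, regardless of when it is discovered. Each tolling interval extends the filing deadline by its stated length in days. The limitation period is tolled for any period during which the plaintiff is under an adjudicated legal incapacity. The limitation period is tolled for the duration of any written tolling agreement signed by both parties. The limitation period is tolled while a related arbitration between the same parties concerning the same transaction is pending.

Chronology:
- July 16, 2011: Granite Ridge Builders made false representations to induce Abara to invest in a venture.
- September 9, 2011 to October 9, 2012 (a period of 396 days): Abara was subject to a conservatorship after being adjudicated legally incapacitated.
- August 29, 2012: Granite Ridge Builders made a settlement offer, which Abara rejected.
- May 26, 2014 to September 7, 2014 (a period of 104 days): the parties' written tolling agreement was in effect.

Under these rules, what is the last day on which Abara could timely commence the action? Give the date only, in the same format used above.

The limitation period began to run on July 16, 2011.
18 months from July 16, 2011 is January 16, 2013.
The plaintiff's legal incapacity from September 9, 2011 to October 9, 2012 tolled the period for 396 days, extending the deadline to February 16, 2014.
The written tolling agreement from May 26, 2014 to September 7, 2014 began after the period had already run on February 16, 2014, so it has no tolling effect.
The other events in the timeline have no effect on the limitation period under the stated rules.

February 16, 2014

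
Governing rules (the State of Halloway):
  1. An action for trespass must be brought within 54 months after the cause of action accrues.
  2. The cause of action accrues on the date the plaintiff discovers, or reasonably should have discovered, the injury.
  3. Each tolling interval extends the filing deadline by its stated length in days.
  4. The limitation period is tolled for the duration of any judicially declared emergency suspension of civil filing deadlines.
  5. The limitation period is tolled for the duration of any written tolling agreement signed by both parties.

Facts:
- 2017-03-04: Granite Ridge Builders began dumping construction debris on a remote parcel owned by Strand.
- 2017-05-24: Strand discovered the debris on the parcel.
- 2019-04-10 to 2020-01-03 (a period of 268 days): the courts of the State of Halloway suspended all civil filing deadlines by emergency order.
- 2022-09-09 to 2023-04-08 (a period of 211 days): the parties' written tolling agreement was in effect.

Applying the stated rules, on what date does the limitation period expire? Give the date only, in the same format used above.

2022-08-19

The claim did not accrue until Strand discovered the injury on 2017-05-24; the 2017-03-04 act date does not start the clock under the stated rule.
The untolled deadline — 54 months after 2017-05-24 — is 2021-11-24.
Because the emergency suspension of filing deadlines ran from 2019-04-10 to 2020-01-03, the deadline is extended by 268 days to 2022-08-19.
The written tolling agreement starting 2022-09-09 came too late — the period had run on 2022-08-19 — and so does not extend the deadline.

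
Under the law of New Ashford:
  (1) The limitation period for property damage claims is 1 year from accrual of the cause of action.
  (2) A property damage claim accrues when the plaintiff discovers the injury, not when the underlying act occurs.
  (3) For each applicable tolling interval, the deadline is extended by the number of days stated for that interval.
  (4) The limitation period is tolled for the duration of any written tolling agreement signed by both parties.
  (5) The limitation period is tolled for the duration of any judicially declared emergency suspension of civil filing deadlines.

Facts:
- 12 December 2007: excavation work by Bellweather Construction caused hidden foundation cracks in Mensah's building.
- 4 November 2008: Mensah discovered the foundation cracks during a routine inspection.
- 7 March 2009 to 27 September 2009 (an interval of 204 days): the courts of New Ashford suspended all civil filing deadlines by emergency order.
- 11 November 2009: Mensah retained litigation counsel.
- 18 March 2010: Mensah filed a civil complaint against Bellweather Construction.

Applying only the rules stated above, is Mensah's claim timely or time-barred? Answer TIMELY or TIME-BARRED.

The claim did not accrue until Mensah discovered the injury on 4 November 2008; the 12 December 2007 act date does not start the clock under the stated rule.
The untolled deadline — 1 year after 4 November 2008 — is 4 November 2009.
The period was tolled for 204 days by the emergency suspension of filing deadlines (7 March 2009 to 27 September 2009), pushing the deadline to 27 May 2010.
The other events in the timeline have no effect on the limitation period under the stated rules.
Filing on 18 March 2010 beat the 27 May 2010 deadline — the action is timely.

TIMELY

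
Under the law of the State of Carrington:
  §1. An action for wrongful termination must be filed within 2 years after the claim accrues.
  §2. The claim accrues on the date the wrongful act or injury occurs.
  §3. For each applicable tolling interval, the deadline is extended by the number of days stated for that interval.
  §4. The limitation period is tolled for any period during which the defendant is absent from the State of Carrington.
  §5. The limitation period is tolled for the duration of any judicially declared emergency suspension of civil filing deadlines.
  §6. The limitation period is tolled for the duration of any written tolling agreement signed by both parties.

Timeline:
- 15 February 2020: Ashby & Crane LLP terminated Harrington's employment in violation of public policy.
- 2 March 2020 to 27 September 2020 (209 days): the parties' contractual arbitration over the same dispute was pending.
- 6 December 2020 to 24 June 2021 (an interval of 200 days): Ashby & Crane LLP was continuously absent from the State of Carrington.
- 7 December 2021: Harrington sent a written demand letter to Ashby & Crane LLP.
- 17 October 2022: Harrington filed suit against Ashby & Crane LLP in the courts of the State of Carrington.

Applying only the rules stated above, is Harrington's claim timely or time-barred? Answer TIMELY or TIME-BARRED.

The claim accrued on 15 February 2020, when the wrongful act occurred.
The untolled deadline — 2 years after 15 February 2020 — is 15 February 2022.
Because the defendant's absence from the jurisdiction ran from 6 December 2020 to 24 June 2021, the deadline is extended by 200 days to 3 September 2022.
No stated provision tolls the period for a pending arbitration, so the interval from 2 March 2020 to 27 September 2020 has no effect on the deadline.
The other events in the timeline have no effect on the limitation period under the stated rules.
The 17 October 2022 filing falls after the 3 September 2022 deadline; the claim is time-barred.

TIME-BARRED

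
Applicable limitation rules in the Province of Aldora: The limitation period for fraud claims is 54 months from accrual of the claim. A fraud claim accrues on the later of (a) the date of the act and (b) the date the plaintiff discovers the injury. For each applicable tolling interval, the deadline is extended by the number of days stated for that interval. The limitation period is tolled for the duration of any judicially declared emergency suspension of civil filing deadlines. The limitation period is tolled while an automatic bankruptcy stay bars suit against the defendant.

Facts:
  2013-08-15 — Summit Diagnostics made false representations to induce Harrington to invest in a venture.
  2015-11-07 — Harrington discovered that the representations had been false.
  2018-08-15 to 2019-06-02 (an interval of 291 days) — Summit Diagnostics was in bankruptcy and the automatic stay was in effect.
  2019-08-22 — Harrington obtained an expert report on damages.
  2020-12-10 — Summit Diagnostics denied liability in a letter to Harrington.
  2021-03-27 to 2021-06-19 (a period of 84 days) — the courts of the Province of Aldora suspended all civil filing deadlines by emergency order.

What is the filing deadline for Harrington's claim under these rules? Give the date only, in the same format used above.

2021-02-22

Taking the later of the act (2013-08-15) and discovery (2015-11-07), the claim accrued on 2015-11-07.
The untolled deadline — 54 months after 2015-11-07 — is 2020-05-07.
Because the automatic bankruptcy stay ran from 2018-08-15 to 2019-06-02, the deadline is extended by 291 days to 2021-02-22.
By the time the emergency suspension of filing deadlines began on 2021-03-27, the limitation period had already expired on 2021-02-22; that interval cannot revive it.
Nothing else in the chronology tolls or restarts the period.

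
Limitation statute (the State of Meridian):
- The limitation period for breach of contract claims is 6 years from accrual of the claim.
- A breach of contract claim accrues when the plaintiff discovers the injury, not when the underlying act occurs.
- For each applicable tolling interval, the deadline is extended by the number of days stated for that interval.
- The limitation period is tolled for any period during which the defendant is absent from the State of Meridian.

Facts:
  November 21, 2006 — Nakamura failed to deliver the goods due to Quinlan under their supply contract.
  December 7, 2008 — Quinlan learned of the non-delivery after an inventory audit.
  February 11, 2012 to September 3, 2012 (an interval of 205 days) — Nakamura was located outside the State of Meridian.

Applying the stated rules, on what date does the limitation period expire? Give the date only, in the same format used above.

June 30, 2015

The claim did not accrue until Quinlan discovered the injury on December 7, 2008; the November 21, 2006 act date does not start the clock under the stated rule.
The untolled deadline — 6 years after December 7, 2008 — is December 7, 2014.
The period was tolled for 205 days by the defendant's absence from the jurisdiction (February 11, 2012 to September 3, 2012), pushing the deadline to June 30, 2015.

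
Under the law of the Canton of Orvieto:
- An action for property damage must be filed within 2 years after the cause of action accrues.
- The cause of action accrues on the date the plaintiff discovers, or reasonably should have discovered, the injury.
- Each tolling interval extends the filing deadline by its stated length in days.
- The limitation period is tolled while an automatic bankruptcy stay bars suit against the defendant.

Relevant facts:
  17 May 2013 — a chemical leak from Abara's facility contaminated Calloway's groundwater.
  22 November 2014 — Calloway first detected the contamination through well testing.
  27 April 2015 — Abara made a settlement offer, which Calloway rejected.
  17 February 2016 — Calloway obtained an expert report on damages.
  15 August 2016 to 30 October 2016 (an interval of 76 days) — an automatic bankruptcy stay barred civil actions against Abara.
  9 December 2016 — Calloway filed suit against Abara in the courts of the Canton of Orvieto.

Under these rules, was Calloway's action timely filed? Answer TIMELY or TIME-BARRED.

Accrual is tied to discovery, so the period began on 22 November 2014 rather than on 17 May 2013 when the act occurred.
The untolled deadline — 2 years after 22 November 2014 — is 22 November 2016.
The period was tolled for 76 days by the automatic bankruptcy stay (15 August 2016 to 30 October 2016), pushing the deadline to 6 February 2017.
The other events in the timeline have no effect on the limitation period under the stated rules.
Filing on 9 December 2016 beat the 6 February 2017 deadline — the action is timely.

TIMELY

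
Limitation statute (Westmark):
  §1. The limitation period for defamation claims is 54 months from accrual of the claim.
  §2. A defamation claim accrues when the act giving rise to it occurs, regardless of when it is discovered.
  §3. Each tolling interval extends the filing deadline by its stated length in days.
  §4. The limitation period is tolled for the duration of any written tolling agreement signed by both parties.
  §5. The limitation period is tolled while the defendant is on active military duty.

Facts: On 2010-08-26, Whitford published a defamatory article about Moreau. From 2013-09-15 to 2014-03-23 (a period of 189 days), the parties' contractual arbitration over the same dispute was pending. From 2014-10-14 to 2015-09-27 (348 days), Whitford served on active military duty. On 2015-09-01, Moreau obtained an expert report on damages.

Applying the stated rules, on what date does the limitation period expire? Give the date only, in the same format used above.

2016-02-09

The limitation period began to run on 2010-08-26.
The untolled deadline — 54 months after 2010-08-26 — is 2015-02-26.
The defendant's active military service from 2014-10-14 to 2015-09-27 tolled the period for 348 days, extending the deadline to 2016-02-09.
Although a pending arbitration ran from 2013-09-15 to 2014-03-23, the stated rules do not make that a tolling event, so it is disregarded.
None of the other events listed affects the running of the period under the stated rules.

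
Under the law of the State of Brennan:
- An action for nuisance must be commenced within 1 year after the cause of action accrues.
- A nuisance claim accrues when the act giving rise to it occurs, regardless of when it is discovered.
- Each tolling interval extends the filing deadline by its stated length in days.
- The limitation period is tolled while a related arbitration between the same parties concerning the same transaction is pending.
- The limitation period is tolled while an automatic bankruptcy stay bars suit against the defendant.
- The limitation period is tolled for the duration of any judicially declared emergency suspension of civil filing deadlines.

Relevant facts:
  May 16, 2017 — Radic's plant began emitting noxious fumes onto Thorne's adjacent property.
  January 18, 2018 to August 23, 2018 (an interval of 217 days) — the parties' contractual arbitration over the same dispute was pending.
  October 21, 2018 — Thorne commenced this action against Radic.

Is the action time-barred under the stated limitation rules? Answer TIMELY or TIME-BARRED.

TIMELY

The cause of action accrued on May 16, 2017, the date of the act.
Adding the 1 year base period to May 16, 2017 gives a deadline of May 16, 2018, before any tolling.
The period was tolled for 217 days by the pending related arbitration (January 18, 2018 to August 23, 2018), pushing the deadline to December 19, 2018.
Thorne filed on October 21, 2018, before the December 19, 2018 deadline, so the action is timely.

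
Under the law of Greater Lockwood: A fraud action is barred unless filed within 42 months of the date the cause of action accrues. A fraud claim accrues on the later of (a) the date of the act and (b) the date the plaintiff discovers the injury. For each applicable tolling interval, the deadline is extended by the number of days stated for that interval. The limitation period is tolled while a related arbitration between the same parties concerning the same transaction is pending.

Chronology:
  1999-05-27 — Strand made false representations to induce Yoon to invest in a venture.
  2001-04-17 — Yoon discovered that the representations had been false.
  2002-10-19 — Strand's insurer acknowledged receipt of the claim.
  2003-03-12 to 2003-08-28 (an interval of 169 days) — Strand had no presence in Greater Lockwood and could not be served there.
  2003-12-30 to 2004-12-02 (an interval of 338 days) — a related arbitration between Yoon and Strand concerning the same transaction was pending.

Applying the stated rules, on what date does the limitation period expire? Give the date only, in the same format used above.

Taking the later of the act (1999-05-27) and discovery (2001-04-17), the claim accrued on 2001-04-17.
The untolled deadline — 42 months after 2001-04-17 — is 2004-10-17.
Because the pending related arbitration ran from 2003-12-30 to 2004-12-02, the deadline is extended by 338 days to 2005-09-20.
No stated provision tolls the period for the defendant's absence, so the interval from 2003-03-12 to 2003-08-28 has no effect on the deadline.
Nothing else in the chronology tolls or restarts the period.

2005-09-20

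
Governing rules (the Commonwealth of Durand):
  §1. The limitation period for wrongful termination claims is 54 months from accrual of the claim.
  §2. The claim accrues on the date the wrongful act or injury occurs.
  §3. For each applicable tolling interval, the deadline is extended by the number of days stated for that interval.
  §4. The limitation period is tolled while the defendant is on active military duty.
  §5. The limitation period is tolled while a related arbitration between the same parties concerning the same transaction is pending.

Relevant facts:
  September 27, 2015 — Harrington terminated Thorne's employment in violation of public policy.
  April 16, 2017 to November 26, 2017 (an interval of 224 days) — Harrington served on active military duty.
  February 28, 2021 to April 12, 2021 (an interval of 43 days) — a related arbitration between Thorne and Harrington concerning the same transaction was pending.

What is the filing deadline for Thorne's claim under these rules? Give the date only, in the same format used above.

The limitation period began to run on September 27, 2015.
Adding the 54 months base period to September 27, 2015 gives a deadline of March 27, 2020, before any tolling.
Because the defendant's active military service ran from April 16, 2017 to November 26, 2017, the deadline is extended by 224 days to November 6, 2020.
The pending related arbitration from February 28, 2021 to April 12, 2021 began after the period had already run on November 6, 2020, so it has no tolling effect.

November 6, 2020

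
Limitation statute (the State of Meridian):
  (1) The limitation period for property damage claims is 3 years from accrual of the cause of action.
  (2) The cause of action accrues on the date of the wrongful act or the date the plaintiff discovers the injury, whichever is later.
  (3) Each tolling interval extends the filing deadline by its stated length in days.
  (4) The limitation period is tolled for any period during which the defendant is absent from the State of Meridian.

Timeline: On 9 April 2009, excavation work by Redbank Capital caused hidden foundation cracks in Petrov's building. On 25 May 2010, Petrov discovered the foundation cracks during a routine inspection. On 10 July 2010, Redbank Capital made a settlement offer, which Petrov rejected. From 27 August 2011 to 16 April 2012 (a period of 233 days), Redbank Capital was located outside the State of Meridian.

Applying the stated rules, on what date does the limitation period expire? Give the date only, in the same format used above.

13 January 2014

Because discovery on 25 May 2010 post-dates the 9 April 2009 act, accrual under the later-of rule falls on 25 May 2010.
The untolled deadline — 3 years after 25 May 2010 — is 25 May 2013.
The period was tolled for 233 days by the defendant's absence from the jurisdiction (27 August 2011 to 16 April 2012), pushing the deadline to 13 January 2014.
None of the other events listed affects the running of the period under the stated rules.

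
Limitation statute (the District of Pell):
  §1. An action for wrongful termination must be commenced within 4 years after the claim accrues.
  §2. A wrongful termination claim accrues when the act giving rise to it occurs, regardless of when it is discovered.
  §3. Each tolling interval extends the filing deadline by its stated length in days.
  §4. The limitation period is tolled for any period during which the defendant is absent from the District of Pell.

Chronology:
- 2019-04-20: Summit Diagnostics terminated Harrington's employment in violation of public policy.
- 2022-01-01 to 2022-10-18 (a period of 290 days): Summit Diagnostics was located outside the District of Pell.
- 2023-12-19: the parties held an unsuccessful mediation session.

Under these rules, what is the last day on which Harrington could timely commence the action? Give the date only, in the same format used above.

2024-02-04

The limitation period began to run on 2019-04-20.
The untolled deadline — 4 years after 2019-04-20 — is 2023-04-20.
The period was tolled for 290 days by the defendant's absence from the jurisdiction (2022-01-01 to 2022-10-18), pushing the deadline to 2024-02-04.
Nothing else in the chronology tolls or restarts the period.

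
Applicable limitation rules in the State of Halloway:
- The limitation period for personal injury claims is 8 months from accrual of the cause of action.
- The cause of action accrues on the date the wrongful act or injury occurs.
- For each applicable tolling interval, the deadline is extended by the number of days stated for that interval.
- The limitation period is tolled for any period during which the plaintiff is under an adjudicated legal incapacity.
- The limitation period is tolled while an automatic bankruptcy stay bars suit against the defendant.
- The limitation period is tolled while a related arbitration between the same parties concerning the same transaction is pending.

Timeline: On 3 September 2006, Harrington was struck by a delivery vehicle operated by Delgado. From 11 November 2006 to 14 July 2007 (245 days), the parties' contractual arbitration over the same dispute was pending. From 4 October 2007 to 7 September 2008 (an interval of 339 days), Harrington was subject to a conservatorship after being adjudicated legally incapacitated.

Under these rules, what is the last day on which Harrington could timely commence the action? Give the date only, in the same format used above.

The claim accrued on 3 September 2006, when the wrongful act occurred.
8 months from 3 September 2006 is 3 May 2007.
Because the pending related arbitration ran from 11 November 2006 to 14 July 2007, the deadline is extended by 245 days to 3 January 2008.
The plaintiff's legal incapacity from 4 October 2007 to 7 September 2008 tolled the period for 339 days, extending the deadline to 7 December 2008.

7 December 2008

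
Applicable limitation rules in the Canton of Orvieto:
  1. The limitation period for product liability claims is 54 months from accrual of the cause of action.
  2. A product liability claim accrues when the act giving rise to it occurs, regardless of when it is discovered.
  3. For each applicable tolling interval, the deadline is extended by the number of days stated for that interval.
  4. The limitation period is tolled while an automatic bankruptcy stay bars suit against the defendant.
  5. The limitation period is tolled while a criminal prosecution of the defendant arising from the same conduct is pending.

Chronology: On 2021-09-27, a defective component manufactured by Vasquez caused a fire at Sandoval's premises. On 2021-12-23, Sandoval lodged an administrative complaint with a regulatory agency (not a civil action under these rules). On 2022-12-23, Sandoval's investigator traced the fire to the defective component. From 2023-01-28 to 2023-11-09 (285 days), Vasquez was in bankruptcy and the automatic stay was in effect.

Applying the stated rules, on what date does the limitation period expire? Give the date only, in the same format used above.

2027-01-06

Because the rule ties accrual to occurrence, the claim accrued on 2021-09-27, not on the 2022-12-23 discovery date.
54 months from 2021-09-27 is 2026-03-27.
Because the automatic bankruptcy stay ran from 2023-01-28 to 2023-11-09, the deadline is extended by 285 days to 2027-01-06.
Nothing else in the chronology tolls or restarts the period.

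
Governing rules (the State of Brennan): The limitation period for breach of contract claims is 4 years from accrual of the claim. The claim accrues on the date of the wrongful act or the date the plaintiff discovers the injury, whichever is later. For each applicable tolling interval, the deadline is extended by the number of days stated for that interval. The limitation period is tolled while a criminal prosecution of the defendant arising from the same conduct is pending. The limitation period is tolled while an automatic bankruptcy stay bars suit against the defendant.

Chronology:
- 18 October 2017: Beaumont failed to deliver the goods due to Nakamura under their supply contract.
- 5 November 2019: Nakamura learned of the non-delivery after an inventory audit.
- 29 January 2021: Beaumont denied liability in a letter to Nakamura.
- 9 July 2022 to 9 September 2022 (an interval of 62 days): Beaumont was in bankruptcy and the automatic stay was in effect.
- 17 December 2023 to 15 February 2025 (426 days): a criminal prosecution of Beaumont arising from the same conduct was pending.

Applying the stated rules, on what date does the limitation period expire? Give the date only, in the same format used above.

Because discovery on 5 November 2019 post-dates the 18 October 2017 act, accrual under the later-of rule falls on 5 November 2019.
4 years from 5 November 2019 is 5 November 2023.
The automatic bankruptcy stay from 9 July 2022 to 9 September 2022 tolled the period for 62 days, extending the deadline to 6 January 2024.
The period was tolled for 426 days by the pending criminal prosecution (17 December 2023 to 15 February 2025), pushing the deadline to 7 March 2025.
Nothing else in the chronology tolls or restarts the period.

7 March 2025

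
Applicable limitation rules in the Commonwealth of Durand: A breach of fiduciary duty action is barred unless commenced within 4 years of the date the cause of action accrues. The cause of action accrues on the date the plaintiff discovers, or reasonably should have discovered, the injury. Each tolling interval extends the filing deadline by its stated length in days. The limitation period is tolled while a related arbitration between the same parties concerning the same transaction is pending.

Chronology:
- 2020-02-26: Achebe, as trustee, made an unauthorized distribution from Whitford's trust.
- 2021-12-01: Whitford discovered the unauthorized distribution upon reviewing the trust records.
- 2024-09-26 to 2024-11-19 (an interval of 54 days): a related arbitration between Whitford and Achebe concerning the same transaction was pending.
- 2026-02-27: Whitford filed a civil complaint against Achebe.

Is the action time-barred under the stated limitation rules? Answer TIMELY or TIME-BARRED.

TIME-BARRED

The claim did not accrue until Whitford discovered the injury on 2021-12-01; the 2020-02-26 act date does not start the clock under the stated rule.
Adding the 4 years base period to 2021-12-01 gives a deadline of 2025-12-01, before any tolling.
The period was tolled for 54 days by the pending related arbitration (2024-09-26 to 2024-11-19), pushing the deadline to 2026-01-24.
The 2026-02-27 filing falls after the 2026-01-24 deadline; the claim is time-barred.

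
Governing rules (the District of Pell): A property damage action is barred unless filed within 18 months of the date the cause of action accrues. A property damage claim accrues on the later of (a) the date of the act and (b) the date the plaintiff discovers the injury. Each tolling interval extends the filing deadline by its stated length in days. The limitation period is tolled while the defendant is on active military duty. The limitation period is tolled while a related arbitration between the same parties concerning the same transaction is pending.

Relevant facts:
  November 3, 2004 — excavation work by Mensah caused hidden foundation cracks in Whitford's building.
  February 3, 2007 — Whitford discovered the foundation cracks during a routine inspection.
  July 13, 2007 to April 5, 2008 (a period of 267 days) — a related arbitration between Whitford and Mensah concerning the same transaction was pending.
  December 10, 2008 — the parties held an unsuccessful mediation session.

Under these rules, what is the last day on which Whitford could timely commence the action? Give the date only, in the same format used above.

The claim accrued on February 3, 2007 — the later of the November 3, 2004 act and the February 3, 2007 discovery.
Adding the 18 months base period to February 3, 2007 gives a deadline of August 3, 2008, before any tolling.
The pending related arbitration from July 13, 2007 to April 5, 2008 tolled the period for 267 days, extending the deadline to April 27, 2009.
None of the other events listed affects the running of the period under the stated rules.

April 27, 2009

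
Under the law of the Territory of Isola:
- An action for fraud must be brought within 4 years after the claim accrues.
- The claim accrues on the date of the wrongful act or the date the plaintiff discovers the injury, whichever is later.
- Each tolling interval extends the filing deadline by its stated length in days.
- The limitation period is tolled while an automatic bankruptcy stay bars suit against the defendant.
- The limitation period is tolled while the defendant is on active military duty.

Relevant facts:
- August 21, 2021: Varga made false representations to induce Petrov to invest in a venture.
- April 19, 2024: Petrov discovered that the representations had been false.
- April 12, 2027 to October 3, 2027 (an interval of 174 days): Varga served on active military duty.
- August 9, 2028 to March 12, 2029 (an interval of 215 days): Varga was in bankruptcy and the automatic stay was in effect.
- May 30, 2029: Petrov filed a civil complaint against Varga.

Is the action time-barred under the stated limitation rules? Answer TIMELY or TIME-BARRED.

TIME-BARRED

Because discovery on April 19, 2024 post-dates the August 21, 2021 act, accrual under the later-of rule falls on April 19, 2024.
The untolled deadline — 4 years after April 19, 2024 — is April 19, 2028.
The defendant's active military service from April 12, 2027 to October 3, 2027 tolled the period for 174 days, extending the deadline to October 10, 2028.
The period was tolled for 215 days by the automatic bankruptcy stay (August 9, 2028 to March 12, 2029), pushing the deadline to May 13, 2029.
Petrov filed on May 30, 2029, after the May 13, 2029 deadline, so the action is time-barred.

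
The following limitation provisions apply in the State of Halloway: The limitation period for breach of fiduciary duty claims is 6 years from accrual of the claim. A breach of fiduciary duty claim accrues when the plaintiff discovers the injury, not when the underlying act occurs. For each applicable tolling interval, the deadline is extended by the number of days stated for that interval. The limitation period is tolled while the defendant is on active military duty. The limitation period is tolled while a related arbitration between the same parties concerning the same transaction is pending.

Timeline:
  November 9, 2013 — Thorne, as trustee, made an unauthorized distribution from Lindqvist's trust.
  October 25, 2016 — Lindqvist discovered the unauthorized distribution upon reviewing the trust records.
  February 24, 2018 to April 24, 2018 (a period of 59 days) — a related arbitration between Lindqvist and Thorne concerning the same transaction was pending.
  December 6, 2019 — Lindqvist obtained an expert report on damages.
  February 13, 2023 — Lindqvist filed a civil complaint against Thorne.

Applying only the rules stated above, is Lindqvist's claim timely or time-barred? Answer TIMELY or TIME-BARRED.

TIME-BARRED

Under the discovery rule, the claim accrued on October 25, 2016, when Lindqvist discovered the injury — not on the November 9, 2013 date of the underlying act.
The untolled deadline — 6 years after October 25, 2016 — is October 25, 2022.
The pending related arbitration from February 24, 2018 to April 24, 2018 tolled the period for 59 days, extending the deadline to December 23, 2022.
Nothing else in the chronology tolls or restarts the period.
The February 13, 2023 filing falls after the December 23, 2022 deadline; the claim is time-barred.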